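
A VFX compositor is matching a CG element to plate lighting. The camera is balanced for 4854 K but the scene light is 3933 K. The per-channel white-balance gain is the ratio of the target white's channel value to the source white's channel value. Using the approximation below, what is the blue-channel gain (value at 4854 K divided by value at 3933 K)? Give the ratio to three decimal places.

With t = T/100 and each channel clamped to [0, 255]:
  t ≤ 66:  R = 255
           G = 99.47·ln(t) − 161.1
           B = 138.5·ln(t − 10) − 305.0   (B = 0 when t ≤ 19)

At 3933 K (t = 39.33):
  B = 138.5·ln(39.33 − 10) − 305.0 = 138.5·ln 29.33 − 305.0 = 138.5·3.3786 − 305.0 = 162.938.
At 4854 K (t = 48.54):
  B = 138.5·ln(48.54 − 10) − 305.0 = 138.5·ln 38.54 − 305.0 = 138.5·3.6517 − 305.0 = 200.760.
Gain = 200.760 / 162.938 = 1.2321 → 1.232.

1.232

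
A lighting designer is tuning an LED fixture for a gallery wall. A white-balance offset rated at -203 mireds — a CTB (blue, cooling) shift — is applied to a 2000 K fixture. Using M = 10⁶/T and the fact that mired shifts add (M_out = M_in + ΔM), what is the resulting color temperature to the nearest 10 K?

3370 K

M_in = 10⁶/2000 = 500.00 mireds.
M_out = 500.00 + (-203) = 297.00 mireds.
T_out = 10⁶/297.00 = 3367.0 K → 3370 K.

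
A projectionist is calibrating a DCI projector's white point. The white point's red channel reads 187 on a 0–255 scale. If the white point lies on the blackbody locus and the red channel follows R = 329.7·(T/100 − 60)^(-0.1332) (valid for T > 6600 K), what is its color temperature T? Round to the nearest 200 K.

13000 K

(t − 60)^(-0.1332) = 187/329.7 = 0.56718.
t − 60 = 0.56718^(1/-0.1332) = 0.56718^(-7.508) = 70.620, so t = 130.620.
T = 100·t = 13062 K → 13000 K to the nearest 200 K.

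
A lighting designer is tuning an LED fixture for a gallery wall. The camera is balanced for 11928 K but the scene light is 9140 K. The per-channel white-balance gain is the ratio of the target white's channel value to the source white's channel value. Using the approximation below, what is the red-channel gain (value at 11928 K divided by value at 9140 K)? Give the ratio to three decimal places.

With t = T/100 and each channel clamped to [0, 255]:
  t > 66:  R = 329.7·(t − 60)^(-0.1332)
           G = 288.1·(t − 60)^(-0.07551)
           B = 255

0.919

At 9140 K (t = 91.4):
  R = 329.7·(91.4 − 60)^(-0.1332) = 329.7·31.4^(-0.1332) = 329.7·0.63184 = 208.319.
At 11928 K (t = 119.28):
  R = 329.7·(119.28 − 60)^(-0.1332) = 329.7·59.28^(-0.1332) = 329.7·0.58056 = 191.411.
Gain = 191.411 / 208.319 = 0.9188 → 0.919.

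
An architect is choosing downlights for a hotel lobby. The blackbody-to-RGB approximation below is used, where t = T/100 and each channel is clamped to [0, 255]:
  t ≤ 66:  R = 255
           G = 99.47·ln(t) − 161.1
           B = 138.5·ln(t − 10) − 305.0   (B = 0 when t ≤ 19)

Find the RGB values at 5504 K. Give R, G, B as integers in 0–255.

R=255, G=238, B=222

t = 5504/100 = 55.04; the t ≤ 66 branch applies.
R = 255 by definition for t ≤ 66.
G = 99.47·ln 55.04 − 161.1 = 99.47·4.0081 − 161.1 = 237.582.
B = 138.5·ln(55.04 − 10) − 305.0 = 138.5·ln 45.04 − 305.0 = 138.5·3.8076 − 305.0 = 222.346.
Rounded: (255, 238, 222).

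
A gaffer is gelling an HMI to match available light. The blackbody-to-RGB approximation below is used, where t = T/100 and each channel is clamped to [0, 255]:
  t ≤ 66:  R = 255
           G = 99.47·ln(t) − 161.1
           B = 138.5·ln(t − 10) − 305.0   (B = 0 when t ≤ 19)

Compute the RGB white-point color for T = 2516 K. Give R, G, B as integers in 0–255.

t = 2516/100 = 25.16; the t ≤ 66 branch applies.
R = 255 by definition for t ≤ 66.
G = 99.47·ln 25.16 − 161.1 = 99.47·3.2253 − 161.1 = 159.716.
B = 138.5·ln(25.16 − 10) − 305.0 = 138.5·ln 15.16 − 305.0 = 138.5·2.7187 − 305.0 = 71.534.
Rounded: (255, 160, 72).

R=255, G=160, B=72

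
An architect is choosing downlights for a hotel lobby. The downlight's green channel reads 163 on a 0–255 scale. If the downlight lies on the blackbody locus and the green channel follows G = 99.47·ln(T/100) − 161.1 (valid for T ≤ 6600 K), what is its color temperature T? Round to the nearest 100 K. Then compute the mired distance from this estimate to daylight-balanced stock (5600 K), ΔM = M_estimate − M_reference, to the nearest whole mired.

ln t = (163 + 161.1) / 99.47 = 3.2583.
t = e^3.2583 = 26.004.
T = 100·t = 2600 K → 2600 K to the nearest 100 K.
M_estimate = 10⁶/2600 = 384.62; M_reference = 10⁶/5600 = 178.57.
ΔM = 384.62 − 178.57 = 206.04 → +206 mireds.

+206 mireds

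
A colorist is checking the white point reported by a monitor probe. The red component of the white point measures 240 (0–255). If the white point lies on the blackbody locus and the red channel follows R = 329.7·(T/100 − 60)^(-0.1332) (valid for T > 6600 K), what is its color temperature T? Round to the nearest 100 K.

(t − 60)^(-0.1332) = 240/329.7 = 0.72793.
t − 60 = 0.72793^(1/-0.1332) = 0.72793^(-7.508) = 10.848, so t = 70.848.
T = 100·t = 7085 K → 7100 K to the nearest 100 K.

7100 K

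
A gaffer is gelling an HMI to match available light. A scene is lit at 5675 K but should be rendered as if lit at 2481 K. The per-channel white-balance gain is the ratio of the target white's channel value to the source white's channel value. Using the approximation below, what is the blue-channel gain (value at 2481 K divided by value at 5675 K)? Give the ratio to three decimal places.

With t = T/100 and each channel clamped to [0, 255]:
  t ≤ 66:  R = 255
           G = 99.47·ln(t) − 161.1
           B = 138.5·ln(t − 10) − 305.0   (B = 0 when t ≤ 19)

0.300

At 5675 K (t = 56.75):
  B = 138.5·ln(56.75 − 10) − 305.0 = 138.5·ln 46.75 − 305.0 = 138.5·3.8448 − 305.0 = 227.507.
At 2481 K (t = 24.81):
  B = 138.5·ln(24.81 − 10) − 305.0 = 138.5·ln 14.81 − 305.0 = 138.5·2.6953 − 305.0 = 68.299.
Gain = 68.299 / 227.507 = 0.3002 → 0.300.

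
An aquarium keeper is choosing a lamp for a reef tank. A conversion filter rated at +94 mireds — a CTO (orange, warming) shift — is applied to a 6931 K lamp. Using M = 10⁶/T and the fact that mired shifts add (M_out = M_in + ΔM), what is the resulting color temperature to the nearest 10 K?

M_in = 10⁶/6931 = 144.28 mireds.
M_out = 144.28 + (+94) = 238.28 mireds.
T_out = 10⁶/238.28 = 4196.8 K → 4200 K.

4200 K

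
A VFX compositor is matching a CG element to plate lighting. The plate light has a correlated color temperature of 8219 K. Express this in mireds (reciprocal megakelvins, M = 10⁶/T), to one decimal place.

121.7 mireds

M = 10⁶ / 8219 = 121.669 → 121.7 mireds.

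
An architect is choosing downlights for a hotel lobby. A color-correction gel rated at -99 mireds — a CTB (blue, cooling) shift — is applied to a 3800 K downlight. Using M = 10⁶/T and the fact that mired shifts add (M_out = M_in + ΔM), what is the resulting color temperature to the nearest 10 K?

M_in = 10⁶/3800 = 263.16 mireds.
M_out = 263.16 + (-99) = 164.16 mireds.
T_out = 10⁶/164.16 = 6091.7 K → 6090 K.

6090 K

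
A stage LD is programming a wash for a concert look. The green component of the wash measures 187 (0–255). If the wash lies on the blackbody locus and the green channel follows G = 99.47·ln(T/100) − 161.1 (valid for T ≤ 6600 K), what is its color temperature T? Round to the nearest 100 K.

ln t = (187 + 161.1) / 99.47 = 3.4995.
t = e^3.4995 = 33.100.
T = 100·t = 3310 K → 3300 K to the nearest 100 K.

3300 K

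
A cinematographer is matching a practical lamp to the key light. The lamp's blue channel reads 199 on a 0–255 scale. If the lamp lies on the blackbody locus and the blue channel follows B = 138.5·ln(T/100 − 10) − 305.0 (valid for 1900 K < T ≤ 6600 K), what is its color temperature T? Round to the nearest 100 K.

ln(t − 10) = (199 + 305.0) / 138.5 = 3.6390.
t − 10 = e^3.6390 = 38.053, so t = 48.053.
T = 100·t = 4805 K → 4800 K to the nearest 100 K.

4800 K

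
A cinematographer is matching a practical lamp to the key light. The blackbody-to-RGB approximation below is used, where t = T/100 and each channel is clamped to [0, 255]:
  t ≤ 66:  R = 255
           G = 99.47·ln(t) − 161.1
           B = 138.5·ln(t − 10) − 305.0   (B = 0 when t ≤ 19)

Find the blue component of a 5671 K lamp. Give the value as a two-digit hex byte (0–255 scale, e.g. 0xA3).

t = 5671/100 = 56.71; the t ≤ 66 branch applies.
B = 138.5·ln(56.71 − 10) − 305.0 = 138.5·ln 46.71 − 305.0 = 138.5·3.8440 − 305.0 = 227.388.
Rounded: 227; in hex, 0xE3.

0xE3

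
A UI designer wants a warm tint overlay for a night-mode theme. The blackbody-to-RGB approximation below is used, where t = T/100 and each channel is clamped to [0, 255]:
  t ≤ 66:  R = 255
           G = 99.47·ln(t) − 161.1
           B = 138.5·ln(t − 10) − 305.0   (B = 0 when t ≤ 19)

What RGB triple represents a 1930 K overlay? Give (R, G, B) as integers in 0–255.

(255, 133, 4)

t = 1930/100 = 19.3; the t ≤ 66 branch applies.
R = 255 by definition for t ≤ 66.
G = 99.47·ln 19.3 − 161.1 = 99.47·2.9601 − 161.1 = 133.342.
B = 138.5·ln(19.3 − 10) − 305.0 = 138.5·ln 9.3 − 305.0 = 138.5·2.2300 − 305.0 = 3.857.
Rounded: (255, 133, 4).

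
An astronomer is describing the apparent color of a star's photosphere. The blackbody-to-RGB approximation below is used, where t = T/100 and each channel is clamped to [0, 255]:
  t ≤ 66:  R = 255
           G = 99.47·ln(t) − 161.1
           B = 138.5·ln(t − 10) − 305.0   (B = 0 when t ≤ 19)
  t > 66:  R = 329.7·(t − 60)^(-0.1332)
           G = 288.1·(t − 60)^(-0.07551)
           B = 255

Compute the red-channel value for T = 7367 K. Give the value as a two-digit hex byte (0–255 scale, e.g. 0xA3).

0xE9

t = 7367/100 = 73.67; the t > 66 branch applies.
R = 329.7·(73.67 − 60)^(-0.1332) = 329.7·13.67^(-0.1332) = 329.7·0.70586 = 232.720.
Rounded: 233; in hex, 0xE9.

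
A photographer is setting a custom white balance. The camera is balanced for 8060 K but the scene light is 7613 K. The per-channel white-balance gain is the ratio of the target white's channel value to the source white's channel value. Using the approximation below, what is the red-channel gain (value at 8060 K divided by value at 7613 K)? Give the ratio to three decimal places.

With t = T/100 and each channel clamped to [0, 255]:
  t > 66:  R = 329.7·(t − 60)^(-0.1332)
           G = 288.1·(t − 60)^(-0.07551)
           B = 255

At 7613 K (t = 76.13):
  R = 329.7·(76.13 − 60)^(-0.1332) = 329.7·16.13^(-0.1332) = 329.7·0.69047 = 227.647.
At 8060 K (t = 80.6):
  R = 329.7·(80.6 − 60)^(-0.1332) = 329.7·20.6^(-0.1332) = 329.7·0.66833 = 220.349.
Gain = 220.349 / 227.647 = 0.9679 → 0.968.

0.968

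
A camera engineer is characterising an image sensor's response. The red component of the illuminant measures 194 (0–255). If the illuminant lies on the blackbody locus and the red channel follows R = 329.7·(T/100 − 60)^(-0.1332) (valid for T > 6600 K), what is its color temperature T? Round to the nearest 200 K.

11400 K

(t − 60)^(-0.1332) = 194/329.7 = 0.58841.
t − 60 = 0.58841^(1/-0.1332) = 0.58841^(-7.508) = 53.593, so t = 113.593.
T = 100·t = 11359 K → 11400 K to the nearest 200 K.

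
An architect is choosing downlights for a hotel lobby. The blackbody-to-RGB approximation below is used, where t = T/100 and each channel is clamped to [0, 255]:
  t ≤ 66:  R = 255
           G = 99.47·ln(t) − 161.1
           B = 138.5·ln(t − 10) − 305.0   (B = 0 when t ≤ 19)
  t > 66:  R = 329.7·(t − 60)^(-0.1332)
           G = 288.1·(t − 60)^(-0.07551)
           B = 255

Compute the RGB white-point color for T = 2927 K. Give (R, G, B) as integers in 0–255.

(255, 175, 105)

t = 2927/100 = 29.27; the t ≤ 66 branch applies.
R = 255 by definition for t ≤ 66.
G = 99.47·ln 29.27 − 161.1 = 99.47·3.3766 − 161.1 = 174.767.
B = 138.5·ln(29.27 − 10) − 305.0 = 138.5·ln 19.27 − 305.0 = 138.5·2.9585 − 305.0 = 104.759.
Rounded: (255, 175, 105).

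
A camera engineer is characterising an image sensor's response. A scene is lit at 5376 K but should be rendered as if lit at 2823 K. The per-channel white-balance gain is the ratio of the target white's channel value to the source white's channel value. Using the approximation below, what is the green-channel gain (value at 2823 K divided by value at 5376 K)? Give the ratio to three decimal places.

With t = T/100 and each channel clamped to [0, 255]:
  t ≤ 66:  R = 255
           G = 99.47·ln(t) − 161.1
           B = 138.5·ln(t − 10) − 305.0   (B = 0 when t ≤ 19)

0.728

At 5376 K (t = 53.76):
  G = 99.47·ln 53.76 − 161.1 = 99.47·3.9845 − 161.1 = 235.241.
At 2823 K (t = 28.23):
  G = 99.47·ln 28.23 − 161.1 = 99.47·3.3404 − 161.1 = 171.168.
Gain = 171.168 / 235.241 = 0.7276 → 0.728.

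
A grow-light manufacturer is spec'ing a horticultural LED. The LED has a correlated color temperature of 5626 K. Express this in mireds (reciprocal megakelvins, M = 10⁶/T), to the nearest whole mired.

M = 10⁶ / 5626 = 177.746 → 178 mireds.

178 mireds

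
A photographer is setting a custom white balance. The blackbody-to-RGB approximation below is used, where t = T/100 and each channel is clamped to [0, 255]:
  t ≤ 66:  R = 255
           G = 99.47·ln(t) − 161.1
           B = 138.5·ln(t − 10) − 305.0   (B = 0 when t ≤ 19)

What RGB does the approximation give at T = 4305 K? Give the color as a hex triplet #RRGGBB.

t = 4305/100 = 43.05; the t ≤ 66 branch applies.
R = 255 by definition for t ≤ 66.
G = 99.47·ln 43.05 − 161.1 = 99.47·3.7624 − 161.1 = 213.142.
B = 138.5·ln(43.05 − 10) − 305.0 = 138.5·ln 33.05 − 305.0 = 138.5·3.4980 − 305.0 = 179.476.
Rounded: (255, 213, 179).
In hex: #FFD5B3.

#FFD5B3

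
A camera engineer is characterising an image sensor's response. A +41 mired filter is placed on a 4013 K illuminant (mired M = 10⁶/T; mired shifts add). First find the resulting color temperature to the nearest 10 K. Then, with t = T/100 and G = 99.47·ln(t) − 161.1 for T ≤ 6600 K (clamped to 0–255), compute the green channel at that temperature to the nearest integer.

191

M_in = 10⁶/4013 = 249.19; M_out = 249.19 + (+41) = 290.19.
T_out = 10⁶/290.19 = 3446.0 K → 3450 K; t = 34.5.
G = 99.47·ln 34.5 − 161.1 = 99.47·3.5410 − 161.1 = 191.119.
Rounded: 191.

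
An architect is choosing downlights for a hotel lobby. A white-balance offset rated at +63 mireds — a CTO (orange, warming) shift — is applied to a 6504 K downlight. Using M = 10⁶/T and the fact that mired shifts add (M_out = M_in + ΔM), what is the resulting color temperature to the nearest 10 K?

4610 K

M_in = 10⁶/6504 = 153.75 mireds.
M_out = 153.75 + (+63) = 216.75 mireds.
T_out = 10⁶/216.75 = 4613.6 K → 4610 K.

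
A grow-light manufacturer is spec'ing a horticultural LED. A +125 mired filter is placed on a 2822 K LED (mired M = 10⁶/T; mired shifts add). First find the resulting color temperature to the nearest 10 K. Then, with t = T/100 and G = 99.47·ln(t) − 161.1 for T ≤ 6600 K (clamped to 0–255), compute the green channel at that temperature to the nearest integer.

141

M_in = 10⁶/2822 = 354.36; M_out = 354.36 + (+125) = 479.36.
T_out = 10⁶/479.36 = 2086.1 K → 2090 K; t = 20.9.
G = 99.47·ln 20.9 − 161.1 = 99.47·3.0397 − 161.1 = 141.264.
Rounded: 141.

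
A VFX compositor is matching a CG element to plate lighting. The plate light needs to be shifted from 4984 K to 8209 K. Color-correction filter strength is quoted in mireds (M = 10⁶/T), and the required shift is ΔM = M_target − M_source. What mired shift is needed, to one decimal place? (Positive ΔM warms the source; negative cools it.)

M_source = 10⁶/4984 = 200.642; M_target = 10⁶/8209 = 121.818.
ΔM = 121.818 − 200.642 = -78.825 → -78.8 mireds, a cooling shift.

-78.8 mireds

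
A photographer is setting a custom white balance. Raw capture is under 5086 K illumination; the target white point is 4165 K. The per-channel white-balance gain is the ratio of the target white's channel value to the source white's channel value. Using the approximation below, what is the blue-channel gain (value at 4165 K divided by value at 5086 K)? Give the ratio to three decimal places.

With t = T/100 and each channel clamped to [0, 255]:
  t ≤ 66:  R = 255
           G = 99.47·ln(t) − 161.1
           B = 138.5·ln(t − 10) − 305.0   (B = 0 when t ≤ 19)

0.831

At 5086 K (t = 50.86):
  B = 138.5·ln(50.86 − 10) − 305.0 = 138.5·ln 40.86 − 305.0 = 138.5·3.7102 − 305.0 = 208.856.
At 4165 K (t = 41.65):
  B = 138.5·ln(41.65 − 10) − 305.0 = 138.5·ln 31.65 − 305.0 = 138.5·3.4547 − 305.0 = 173.481.
Gain = 173.481 / 208.856 = 0.8306 → 0.831.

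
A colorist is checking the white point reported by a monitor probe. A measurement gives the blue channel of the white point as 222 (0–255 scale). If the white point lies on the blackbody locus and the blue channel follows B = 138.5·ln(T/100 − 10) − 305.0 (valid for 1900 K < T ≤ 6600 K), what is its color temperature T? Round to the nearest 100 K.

ln(t − 10) = (222 + 305.0) / 138.5 = 3.8051.
t − 10 = e^3.8051 = 44.928, so t = 54.928.
T = 100·t = 5493 K → 5500 K to the nearest 100 K.

5500 K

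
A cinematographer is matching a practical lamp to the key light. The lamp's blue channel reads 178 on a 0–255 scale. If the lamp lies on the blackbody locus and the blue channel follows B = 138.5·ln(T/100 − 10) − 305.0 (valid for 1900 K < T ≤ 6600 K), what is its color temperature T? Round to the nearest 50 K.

ln(t − 10) = (178 + 305.0) / 138.5 = 3.4874.
t − 10 = e^3.4874 = 32.700, so t = 42.700.
T = 100·t = 4270 K → 4250 K to the nearest 50 K.

4250 K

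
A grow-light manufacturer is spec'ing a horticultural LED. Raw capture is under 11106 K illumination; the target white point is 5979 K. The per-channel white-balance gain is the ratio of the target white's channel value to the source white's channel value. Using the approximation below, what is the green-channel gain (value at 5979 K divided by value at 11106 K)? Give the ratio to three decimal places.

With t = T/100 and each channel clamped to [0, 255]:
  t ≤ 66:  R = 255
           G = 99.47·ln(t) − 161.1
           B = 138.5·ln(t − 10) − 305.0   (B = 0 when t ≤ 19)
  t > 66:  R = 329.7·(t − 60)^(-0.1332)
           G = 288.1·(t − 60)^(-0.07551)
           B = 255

1.148

At 11106 K (t = 111.06):
  G = 288.1·(111.06 − 60)^(-0.07551) = 288.1·51.06^(-0.07551) = 288.1·0.74306 = 214.075.
At 5979 K (t = 59.79):
  G = 99.47·ln 59.79 − 161.1 = 99.47·4.0908 − 161.1 = 245.816.
Gain = 245.816 / 214.075 = 1.1483 → 1.148.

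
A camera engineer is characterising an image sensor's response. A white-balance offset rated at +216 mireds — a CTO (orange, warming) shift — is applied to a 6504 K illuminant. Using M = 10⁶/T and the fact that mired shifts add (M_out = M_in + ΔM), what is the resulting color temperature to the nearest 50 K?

M_in = 10⁶/6504 = 153.75 mireds.
M_out = 153.75 + (+216) = 369.75 mireds.
T_out = 10⁶/369.75 = 2704.5 K → 2700 K.

2700 K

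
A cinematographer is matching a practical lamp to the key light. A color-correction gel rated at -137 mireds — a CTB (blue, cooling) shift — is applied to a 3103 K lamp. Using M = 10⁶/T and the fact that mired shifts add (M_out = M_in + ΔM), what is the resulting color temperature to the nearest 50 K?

5400 K

M_in = 10⁶/3103 = 322.27 mireds.
M_out = 322.27 + (-137) = 185.27 mireds.
T_out = 10⁶/185.27 = 5397.6 K → 5400 K.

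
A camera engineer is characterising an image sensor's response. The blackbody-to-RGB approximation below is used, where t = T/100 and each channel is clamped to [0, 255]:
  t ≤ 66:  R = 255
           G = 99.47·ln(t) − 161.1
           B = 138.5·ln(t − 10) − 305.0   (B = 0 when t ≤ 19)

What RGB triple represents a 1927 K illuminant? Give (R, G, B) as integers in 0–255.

(255, 133, 3)

t = 1927/100 = 19.27; the t ≤ 66 branch applies.
R = 255 by definition for t ≤ 66.
G = 99.47·ln 19.27 − 161.1 = 99.47·2.9585 − 161.1 = 133.187.
B = 138.5·ln(19.27 − 10) − 305.0 = 138.5·ln 9.27 − 305.0 = 138.5·2.2268 − 305.0 = 3.409.
Rounded: (255, 133, 3).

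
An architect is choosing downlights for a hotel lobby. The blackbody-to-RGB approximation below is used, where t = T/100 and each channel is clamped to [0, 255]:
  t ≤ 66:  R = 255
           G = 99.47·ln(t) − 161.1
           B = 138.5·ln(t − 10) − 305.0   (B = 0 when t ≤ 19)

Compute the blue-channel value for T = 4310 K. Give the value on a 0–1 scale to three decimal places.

t = 4310/100 = 43.1; the t ≤ 66 branch applies.
B = 138.5·ln(43.1 − 10) − 305.0 = 138.5·ln 33.1 − 305.0 = 138.5·3.4995 − 305.0 = 179.685.
On a 0–1 scale: 179.685/255 = 0.7046 → 0.705.

0.705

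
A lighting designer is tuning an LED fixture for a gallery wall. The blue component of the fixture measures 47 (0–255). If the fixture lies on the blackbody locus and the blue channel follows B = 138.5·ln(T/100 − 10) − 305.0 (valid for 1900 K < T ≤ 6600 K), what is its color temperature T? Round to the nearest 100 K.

2300 K

ln(t − 10) = (47 + 305.0) / 138.5 = 2.5415.
t − 10 = e^2.5415 = 12.699, so t = 22.699.
T = 100·t = 2270 K → 2300 K to the nearest 100 K.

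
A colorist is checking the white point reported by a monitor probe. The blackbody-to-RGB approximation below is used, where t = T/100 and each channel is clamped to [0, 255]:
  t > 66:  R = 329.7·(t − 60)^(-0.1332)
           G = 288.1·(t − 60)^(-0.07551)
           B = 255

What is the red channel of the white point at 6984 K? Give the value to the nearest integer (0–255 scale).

243

t = 6984/100 = 69.84; the t > 66 branch applies.
R = 329.7·(69.84 − 60)^(-0.1332) = 329.7·9.84^(-0.1332) = 329.7·0.73745 = 243.138.
Rounded: 243.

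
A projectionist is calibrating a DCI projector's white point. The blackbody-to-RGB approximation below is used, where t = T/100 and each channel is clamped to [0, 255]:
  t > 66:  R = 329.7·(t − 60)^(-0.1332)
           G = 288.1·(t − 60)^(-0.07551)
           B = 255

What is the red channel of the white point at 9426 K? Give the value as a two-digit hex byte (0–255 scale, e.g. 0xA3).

0xCE

t = 9426/100 = 94.26; the t > 66 branch applies.
R = 329.7·(94.26 − 60)^(-0.1332) = 329.7·34.26^(-0.1332) = 329.7·0.62455 = 205.914.
Rounded: 206; in hex, 0xCE.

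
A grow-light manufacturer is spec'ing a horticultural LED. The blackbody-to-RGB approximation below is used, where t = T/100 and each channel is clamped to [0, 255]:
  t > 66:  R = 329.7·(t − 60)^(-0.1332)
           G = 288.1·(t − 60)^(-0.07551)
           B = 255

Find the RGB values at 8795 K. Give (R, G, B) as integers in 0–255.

(212, 224, 255)

t = 8795/100 = 87.95; the t > 66 branch applies.
R = 329.7·(87.95 − 60)^(-0.1332) = 329.7·27.95^(-0.1332) = 329.7·0.64171 = 211.573.
G = 288.1·(87.95 − 60)^(-0.07551) = 288.1·27.95^(-0.07551) = 288.1·0.77765 = 224.041.
B = 255 by definition for t > 66.
Rounded: (212, 224, 255).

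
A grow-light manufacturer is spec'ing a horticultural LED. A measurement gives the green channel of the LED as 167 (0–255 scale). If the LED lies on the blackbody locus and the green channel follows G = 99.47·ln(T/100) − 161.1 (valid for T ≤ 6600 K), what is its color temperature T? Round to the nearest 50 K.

2700 K

ln t = (167 + 161.1) / 99.47 = 3.2985.
t = e^3.2985 = 27.072.
T = 100·t = 2707 K → 2700 K to the nearest 50 K.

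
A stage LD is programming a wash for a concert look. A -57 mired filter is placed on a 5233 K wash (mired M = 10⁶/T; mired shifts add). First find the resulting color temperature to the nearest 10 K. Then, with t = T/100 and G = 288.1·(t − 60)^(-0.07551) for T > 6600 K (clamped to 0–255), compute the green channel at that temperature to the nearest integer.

M_in = 10⁶/5233 = 191.09; M_out = 191.09 + (-57) = 134.09.
T_out = 10⁶/134.09 = 7457.4 K → 7460 K; t = 74.6.
G = 288.1·(74.6 − 60)^(-0.07551) = 288.1·14.6^(-0.07551) = 288.1·0.81673 = 235.301.
Rounded: 235.

235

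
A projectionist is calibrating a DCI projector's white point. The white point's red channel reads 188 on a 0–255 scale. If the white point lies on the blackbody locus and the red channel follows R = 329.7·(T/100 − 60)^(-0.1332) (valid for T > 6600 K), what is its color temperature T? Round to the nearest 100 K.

12800 K

(t − 60)^(-0.1332) = 188/329.7 = 0.57022.
t − 60 = 0.57022^(1/-0.1332) = 0.57022^(-7.508) = 67.848, so t = 127.848.
T = 100·t = 12785 K → 12800 K to the nearest 100 K.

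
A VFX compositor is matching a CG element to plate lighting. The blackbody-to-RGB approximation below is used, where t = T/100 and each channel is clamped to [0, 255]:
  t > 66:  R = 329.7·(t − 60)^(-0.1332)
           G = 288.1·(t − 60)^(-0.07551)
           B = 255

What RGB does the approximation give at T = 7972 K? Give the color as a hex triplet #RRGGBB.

t = 7972/100 = 79.72; the t > 66 branch applies.
R = 329.7·(79.72 − 60)^(-0.1332) = 329.7·19.72^(-0.1332) = 329.7·0.67223 = 221.634.
G = 288.1·(79.72 − 60)^(-0.07551) = 288.1·19.72^(-0.07551) = 288.1·0.79840 = 230.020.
B = 255 by definition for t > 66.
Rounded: (222, 230, 255).
In hex: #DEE6FF.

#DEE6FF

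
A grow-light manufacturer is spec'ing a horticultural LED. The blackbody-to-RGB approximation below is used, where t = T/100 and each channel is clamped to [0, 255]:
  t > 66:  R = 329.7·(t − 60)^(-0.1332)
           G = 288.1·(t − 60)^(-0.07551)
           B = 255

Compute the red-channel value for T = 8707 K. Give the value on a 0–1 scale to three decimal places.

0.833

t = 8707/100 = 87.07; the t > 66 branch applies.
R = 329.7·(87.07 − 60)^(-0.1332) = 329.7·27.07^(-0.1332) = 329.7·0.64445 = 212.477.
On a 0–1 scale: 212.477/255 = 0.8332 → 0.833.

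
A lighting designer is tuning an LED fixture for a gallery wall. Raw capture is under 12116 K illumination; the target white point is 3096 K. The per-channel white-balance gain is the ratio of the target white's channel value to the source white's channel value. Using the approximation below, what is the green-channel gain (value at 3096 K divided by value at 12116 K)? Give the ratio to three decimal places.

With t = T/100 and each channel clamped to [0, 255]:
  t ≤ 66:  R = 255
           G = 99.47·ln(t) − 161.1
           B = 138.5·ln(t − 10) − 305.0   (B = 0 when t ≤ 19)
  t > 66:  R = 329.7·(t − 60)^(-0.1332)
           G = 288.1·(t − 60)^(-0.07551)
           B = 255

At 12116 K (t = 121.16):
  G = 288.1·(121.16 − 60)^(-0.07551) = 288.1·61.16^(-0.07551) = 288.1·0.73300 = 211.177.
At 3096 K (t = 30.96):
  G = 99.47·ln 30.96 − 161.1 = 99.47·3.4327 − 161.1 = 180.350.
Gain = 180.350 / 211.177 = 0.8540 → 0.854.

0.854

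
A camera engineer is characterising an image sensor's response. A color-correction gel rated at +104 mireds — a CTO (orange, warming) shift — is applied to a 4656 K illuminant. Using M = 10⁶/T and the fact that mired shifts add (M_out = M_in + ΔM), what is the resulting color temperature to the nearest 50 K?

M_in = 10⁶/4656 = 214.78 mireds.
M_out = 214.78 + (+104) = 318.78 mireds.
T_out = 10⁶/318.78 = 3137.0 K → 3150 K.

3150 K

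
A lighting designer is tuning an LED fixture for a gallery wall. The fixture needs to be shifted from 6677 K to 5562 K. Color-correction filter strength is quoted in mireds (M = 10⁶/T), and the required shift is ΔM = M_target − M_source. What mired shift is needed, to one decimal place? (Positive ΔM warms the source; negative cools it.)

M_source = 10⁶/6677 = 149.768; M_target = 10⁶/5562 = 179.791.
ΔM = 179.791 − 149.768 = 30.024 → +30.0 mireds, a warming shift.

+30.0 mireds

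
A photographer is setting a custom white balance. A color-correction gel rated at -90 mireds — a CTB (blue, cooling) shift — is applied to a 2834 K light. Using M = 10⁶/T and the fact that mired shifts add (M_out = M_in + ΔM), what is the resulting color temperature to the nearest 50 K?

3800 K

M_in = 10⁶/2834 = 352.86 mireds.
M_out = 352.86 + (-90) = 262.86 mireds.
T_out = 10⁶/262.86 = 3804.3 K → 3800 K.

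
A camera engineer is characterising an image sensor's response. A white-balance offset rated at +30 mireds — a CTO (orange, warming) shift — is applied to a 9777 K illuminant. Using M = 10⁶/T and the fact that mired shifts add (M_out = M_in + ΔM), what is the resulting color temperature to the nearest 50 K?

7550 K

M_in = 10⁶/9777 = 102.28 mireds.
M_out = 102.28 + (+30) = 132.28 mireds.
T_out = 10⁶/132.28 = 7559.7 K → 7550 K.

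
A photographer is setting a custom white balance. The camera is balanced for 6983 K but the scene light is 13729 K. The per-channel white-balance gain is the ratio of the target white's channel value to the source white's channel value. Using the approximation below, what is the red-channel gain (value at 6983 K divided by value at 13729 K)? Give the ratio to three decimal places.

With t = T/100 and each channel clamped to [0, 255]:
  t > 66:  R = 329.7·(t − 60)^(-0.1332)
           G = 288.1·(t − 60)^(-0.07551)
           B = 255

At 13729 K (t = 137.29):
  R = 329.7·(137.29 − 60)^(-0.1332) = 329.7·77.29^(-0.1332) = 329.7·0.56040 = 184.766.
At 6983 K (t = 69.83):
  R = 329.7·(69.83 − 60)^(-0.1332) = 329.7·9.83^(-0.1332) = 329.7·0.73755 = 243.170.
Gain = 243.170 / 184.766 = 1.3161 → 1.316.

1.316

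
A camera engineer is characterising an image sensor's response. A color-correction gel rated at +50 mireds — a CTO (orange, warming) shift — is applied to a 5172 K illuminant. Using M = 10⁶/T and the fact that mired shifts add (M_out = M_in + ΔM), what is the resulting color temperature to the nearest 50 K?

M_in = 10⁶/5172 = 193.35 mireds.
M_out = 193.35 + (+50) = 243.35 mireds.
T_out = 10⁶/243.35 = 4109.3 K → 4100 K.

4100 K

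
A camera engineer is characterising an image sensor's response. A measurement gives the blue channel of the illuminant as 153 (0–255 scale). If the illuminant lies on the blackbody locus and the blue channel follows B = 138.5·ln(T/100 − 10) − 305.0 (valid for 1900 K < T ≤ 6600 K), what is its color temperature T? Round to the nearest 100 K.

ln(t − 10) = (153 + 305.0) / 138.5 = 3.3069.
t − 10 = e^3.3069 = 27.299, so t = 37.299.
T = 100·t = 3730 K → 3700 K to the nearest 100 K.

3700 K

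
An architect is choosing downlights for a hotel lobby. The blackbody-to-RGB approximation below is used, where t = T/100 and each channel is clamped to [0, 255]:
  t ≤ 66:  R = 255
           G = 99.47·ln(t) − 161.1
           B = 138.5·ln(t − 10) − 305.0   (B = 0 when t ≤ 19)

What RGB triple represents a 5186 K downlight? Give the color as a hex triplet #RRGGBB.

#FFE8D4

t = 5186/100 = 51.86; the t ≤ 66 branch applies.
R = 255 by definition for t ≤ 66.
G = 99.47·ln 51.86 − 161.1 = 99.47·3.9485 − 161.1 = 231.662.
B = 138.5·ln(51.86 − 10) − 305.0 = 138.5·ln 41.86 − 305.0 = 138.5·3.7343 − 305.0 = 212.205.
Rounded: (255, 232, 212).
In hex: #FFE8D4.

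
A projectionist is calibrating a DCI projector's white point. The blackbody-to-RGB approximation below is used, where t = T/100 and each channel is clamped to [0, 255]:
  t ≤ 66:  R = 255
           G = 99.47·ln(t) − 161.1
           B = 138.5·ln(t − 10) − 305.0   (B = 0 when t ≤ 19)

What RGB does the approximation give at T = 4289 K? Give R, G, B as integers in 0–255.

R=255, G=213, B=179

t = 4289/100 = 42.89; the t ≤ 66 branch applies.
R = 255 by definition for t ≤ 66.
G = 99.47·ln 42.89 − 161.1 = 99.47·3.7586 − 161.1 = 212.772.
B = 138.5·ln(42.89 − 10) − 305.0 = 138.5·ln 32.89 − 305.0 = 138.5·3.4932 − 305.0 = 178.804.
Rounded: (255, 213, 179).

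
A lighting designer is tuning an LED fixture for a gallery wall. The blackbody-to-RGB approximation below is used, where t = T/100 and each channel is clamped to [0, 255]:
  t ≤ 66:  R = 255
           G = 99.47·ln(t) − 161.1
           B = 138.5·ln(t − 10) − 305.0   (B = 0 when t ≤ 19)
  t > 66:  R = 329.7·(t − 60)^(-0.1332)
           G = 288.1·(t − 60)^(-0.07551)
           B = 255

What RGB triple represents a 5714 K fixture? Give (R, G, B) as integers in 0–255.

t = 5714/100 = 57.14; the t ≤ 66 branch applies.
R = 255 by definition for t ≤ 66.
G = 99.47·ln 57.14 − 161.1 = 99.47·4.0455 − 161.1 = 241.306.
B = 138.5·ln(57.14 − 10) − 305.0 = 138.5·ln 47.14 − 305.0 = 138.5·3.8531 − 305.0 = 228.657.
Rounded: (255, 241, 229).

(255, 241, 229)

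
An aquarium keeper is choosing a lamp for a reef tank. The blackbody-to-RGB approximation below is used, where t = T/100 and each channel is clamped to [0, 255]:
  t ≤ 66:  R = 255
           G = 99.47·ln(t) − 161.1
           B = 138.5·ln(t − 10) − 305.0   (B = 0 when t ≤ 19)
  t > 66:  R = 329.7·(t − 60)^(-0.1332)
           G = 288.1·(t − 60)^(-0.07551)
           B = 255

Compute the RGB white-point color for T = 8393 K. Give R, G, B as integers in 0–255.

t = 8393/100 = 83.93; the t > 66 branch applies.
R = 329.7·(83.93 − 60)^(-0.1332) = 329.7·23.93^(-0.1332) = 329.7·0.65513 = 215.995.
G = 288.1·(83.93 − 60)^(-0.07551) = 288.1·23.93^(-0.07551) = 288.1·0.78682 = 226.683.
B = 255 by definition for t > 66.
Rounded: (216, 227, 255).

R=216, G=227, B=255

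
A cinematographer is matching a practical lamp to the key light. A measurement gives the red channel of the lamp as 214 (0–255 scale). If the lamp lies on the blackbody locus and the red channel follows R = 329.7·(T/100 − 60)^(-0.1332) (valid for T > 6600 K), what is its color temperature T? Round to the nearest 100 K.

8600 K

(t − 60)^(-0.1332) = 214/329.7 = 0.64907.
t − 60 = 0.64907^(1/-0.1332) = 0.64907^(-7.508) = 25.657, so t = 85.657.
T = 100·t = 8566 K → 8600 K to the nearest 100 K.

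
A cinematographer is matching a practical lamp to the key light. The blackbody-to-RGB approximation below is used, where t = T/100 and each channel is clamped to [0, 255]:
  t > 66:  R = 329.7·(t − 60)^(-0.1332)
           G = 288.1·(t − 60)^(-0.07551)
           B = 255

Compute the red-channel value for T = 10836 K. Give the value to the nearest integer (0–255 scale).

t = 10836/100 = 108.36; the t > 66 branch applies.
R = 329.7·(108.36 − 60)^(-0.1332) = 329.7·48.36^(-0.1332) = 329.7·0.59652 = 196.673.
Rounded: 197.

197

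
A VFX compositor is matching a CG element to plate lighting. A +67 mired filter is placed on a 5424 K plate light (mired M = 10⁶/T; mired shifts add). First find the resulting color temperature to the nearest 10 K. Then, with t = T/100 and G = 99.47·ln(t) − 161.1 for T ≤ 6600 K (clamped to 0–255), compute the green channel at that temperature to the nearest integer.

205

M_in = 10⁶/5424 = 184.37; M_out = 184.37 + (+67) = 251.37.
T_out = 10⁶/251.37 = 3978.3 K → 3980 K; t = 39.8.
G = 99.47·ln 39.8 − 161.1 = 99.47·3.6839 − 161.1 = 205.334.
Rounded: 205.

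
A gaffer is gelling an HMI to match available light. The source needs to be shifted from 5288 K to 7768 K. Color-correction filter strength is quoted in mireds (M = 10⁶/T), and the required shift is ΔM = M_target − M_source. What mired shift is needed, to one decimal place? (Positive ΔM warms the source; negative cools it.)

-60.4 mireds

M_source = 10⁶/5288 = 189.107; M_target = 10⁶/7768 = 128.733.
ΔM = 128.733 − 189.107 = -60.374 → -60.4 mireds, a cooling shift.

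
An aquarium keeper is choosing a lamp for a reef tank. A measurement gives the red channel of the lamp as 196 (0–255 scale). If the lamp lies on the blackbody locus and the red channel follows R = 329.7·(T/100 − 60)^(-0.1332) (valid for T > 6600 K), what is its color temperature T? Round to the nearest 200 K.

(t − 60)^(-0.1332) = 196/329.7 = 0.59448.
t − 60 = 0.59448^(1/-0.1332) = 0.59448^(-7.508) = 49.621, so t = 109.621.
T = 100·t = 10962 K → 11000 K to the nearest 200 K.

11000 K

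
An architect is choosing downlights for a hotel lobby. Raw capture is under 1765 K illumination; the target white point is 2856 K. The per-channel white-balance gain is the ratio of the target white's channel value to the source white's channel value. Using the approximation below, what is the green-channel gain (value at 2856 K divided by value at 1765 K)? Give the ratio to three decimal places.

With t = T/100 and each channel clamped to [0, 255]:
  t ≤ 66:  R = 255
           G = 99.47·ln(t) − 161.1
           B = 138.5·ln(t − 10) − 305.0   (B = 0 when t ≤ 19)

1.385

At 1765 K (t = 17.65):
  G = 99.47·ln 17.65 − 161.1 = 99.47·2.8707 − 161.1 = 124.452.
At 2856 K (t = 28.56):
  G = 99.47·ln 28.56 − 161.1 = 99.47·3.3520 − 161.1 = 172.324.
Gain = 172.324 / 124.452 = 1.3847 → 1.385.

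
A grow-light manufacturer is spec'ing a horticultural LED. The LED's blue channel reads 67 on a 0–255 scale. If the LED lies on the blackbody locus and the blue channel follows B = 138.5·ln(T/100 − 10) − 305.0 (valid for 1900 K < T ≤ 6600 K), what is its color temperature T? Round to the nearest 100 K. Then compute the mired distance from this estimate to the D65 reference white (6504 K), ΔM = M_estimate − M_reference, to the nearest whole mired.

ln(t − 10) = (67 + 305.0) / 138.5 = 2.6859.
t − 10 = e^2.6859 = 14.672, so t = 24.672.
T = 100·t = 2467 K → 2500 K to the nearest 100 K.
M_estimate = 10⁶/2500 = 400.00; M_reference = 10⁶/6504 = 153.75.
ΔM = 400.00 − 153.75 = 246.25 → +246 mireds.

+246 mireds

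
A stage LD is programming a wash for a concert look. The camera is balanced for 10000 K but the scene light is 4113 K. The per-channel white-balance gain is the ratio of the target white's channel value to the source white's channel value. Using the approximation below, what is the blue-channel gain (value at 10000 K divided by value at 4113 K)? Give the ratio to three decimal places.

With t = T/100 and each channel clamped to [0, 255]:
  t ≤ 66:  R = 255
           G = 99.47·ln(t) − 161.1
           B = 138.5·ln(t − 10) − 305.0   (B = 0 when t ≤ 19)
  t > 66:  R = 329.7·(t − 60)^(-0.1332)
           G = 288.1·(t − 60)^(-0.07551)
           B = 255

At 4113 K (t = 41.13):
  B = 138.5·ln(41.13 − 10) − 305.0 = 138.5·ln 31.13 − 305.0 = 138.5·3.4382 − 305.0 = 171.187.
At 10000 K (t = 100):
  B = 255 by definition for t > 66.
Gain = 255.000 / 171.187 = 1.4896 → 1.490.

1.490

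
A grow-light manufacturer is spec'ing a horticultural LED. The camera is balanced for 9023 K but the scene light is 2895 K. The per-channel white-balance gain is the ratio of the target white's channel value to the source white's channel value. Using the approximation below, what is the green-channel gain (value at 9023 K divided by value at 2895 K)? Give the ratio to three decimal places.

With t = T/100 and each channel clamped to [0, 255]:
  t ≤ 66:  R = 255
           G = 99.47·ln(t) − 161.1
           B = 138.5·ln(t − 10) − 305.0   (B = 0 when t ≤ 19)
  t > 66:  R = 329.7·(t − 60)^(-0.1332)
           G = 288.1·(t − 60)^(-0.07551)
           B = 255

1.282

At 2895 K (t = 28.95):
  G = 99.47·ln 28.95 − 161.1 = 99.47·3.3656 − 161.1 = 173.673.
At 9023 K (t = 90.23):
  G = 288.1·(90.23 − 60)^(-0.07551) = 288.1·30.23^(-0.07551) = 288.1·0.77306 = 222.718.
Gain = 222.718 / 173.673 = 1.2824 → 1.282.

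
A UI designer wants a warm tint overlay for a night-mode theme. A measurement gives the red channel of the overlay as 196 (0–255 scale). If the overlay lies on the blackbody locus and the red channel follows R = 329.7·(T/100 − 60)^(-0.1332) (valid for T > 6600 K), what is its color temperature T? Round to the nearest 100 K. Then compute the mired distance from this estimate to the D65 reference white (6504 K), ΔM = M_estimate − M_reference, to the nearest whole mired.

(t − 60)^(-0.1332) = 196/329.7 = 0.59448.
t − 60 = 0.59448^(1/-0.1332) = 0.59448^(-7.508) = 49.621, so t = 109.621.
T = 100·t = 10962 K → 11000 K to the nearest 100 K.
M_estimate = 10⁶/11000 = 90.91; M_reference = 10⁶/6504 = 153.75.
ΔM = 90.91 − 153.75 = -62.84 → -63 mireds.

-63 mireds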